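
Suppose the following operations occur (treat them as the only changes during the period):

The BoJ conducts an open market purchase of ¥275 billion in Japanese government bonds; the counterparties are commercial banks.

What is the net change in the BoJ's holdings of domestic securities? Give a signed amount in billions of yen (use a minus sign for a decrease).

+¥275 billion

OMO purchase (from banks) ¥275 billion: securities added to the BoJ's portfolio → +¥275B.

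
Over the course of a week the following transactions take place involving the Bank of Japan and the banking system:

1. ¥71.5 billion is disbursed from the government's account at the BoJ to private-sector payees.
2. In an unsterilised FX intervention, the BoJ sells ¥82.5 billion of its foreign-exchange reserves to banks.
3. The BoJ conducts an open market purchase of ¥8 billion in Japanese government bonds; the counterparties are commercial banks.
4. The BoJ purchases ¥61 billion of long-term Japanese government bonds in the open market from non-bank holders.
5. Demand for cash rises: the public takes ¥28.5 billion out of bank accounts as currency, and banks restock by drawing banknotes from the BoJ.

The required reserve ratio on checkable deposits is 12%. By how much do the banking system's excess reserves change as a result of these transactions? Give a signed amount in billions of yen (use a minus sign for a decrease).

Government spending ¥71.5 billion: reserves +¥71.5B, deposits +¥71.5B.
FX sale ¥82.5 billion: reserves −¥82.5B, deposits 0.
OMO purchase (from banks) ¥8 billion: reserves +¥8B, deposits 0.
Asset purchase (from non-banks) ¥61 billion: reserves +¥61B, deposits +¥61B.
Currency withdrawal ¥28.5 billion: reserves −¥28.5B, deposits −¥28.5B.
Totals: Δreserves = +¥29.5B, Δdeposits = +¥104B.
Δrequired reserves = 12% × +¥104B = +¥12.48B.
Δexcess reserves = Δreserves − Δrequired = +¥29.5B − (+¥12.48B) = +¥17.02 billion.

+¥17.02 billion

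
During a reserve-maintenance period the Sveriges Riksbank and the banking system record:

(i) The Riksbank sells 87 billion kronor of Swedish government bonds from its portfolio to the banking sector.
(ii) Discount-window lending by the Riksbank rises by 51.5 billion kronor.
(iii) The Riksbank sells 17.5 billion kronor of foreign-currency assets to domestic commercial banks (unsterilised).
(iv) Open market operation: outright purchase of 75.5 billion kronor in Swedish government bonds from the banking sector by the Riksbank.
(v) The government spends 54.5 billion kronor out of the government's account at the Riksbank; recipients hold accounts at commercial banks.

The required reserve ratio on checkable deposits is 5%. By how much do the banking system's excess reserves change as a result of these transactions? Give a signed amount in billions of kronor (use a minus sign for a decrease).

+74.275 billion

OMO sale (to banks) 87 billion kronor: reserves −87B, deposits 0.
Discount-window loan 51.5 billion kronor: reserves +51.5B, deposits 0.
FX sale 17.5 billion kronor: reserves −17.5B, deposits 0.
OMO purchase (from banks) 75.5 billion kronor: reserves +75.5B, deposits 0.
Government spending 54.5 billion kronor: reserves +54.5B, deposits +54.5B.
Totals: Δreserves = +77B, Δdeposits = +54.5B.
Δrequired reserves = 5% × +54.5B = +2.725B.
Δexcess reserves = Δreserves − Δrequired = +77B − (+2.725B) = +74.275 billion.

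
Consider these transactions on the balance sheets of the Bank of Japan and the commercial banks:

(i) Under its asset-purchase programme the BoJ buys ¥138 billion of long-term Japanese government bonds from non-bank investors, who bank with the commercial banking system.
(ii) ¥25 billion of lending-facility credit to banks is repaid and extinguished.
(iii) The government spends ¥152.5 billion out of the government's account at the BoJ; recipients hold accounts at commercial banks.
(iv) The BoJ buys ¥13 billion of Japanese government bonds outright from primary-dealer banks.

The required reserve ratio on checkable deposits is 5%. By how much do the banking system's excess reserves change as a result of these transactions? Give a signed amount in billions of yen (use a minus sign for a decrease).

+¥263.975 billion

Asset purchase (from non-banks) ¥138 billion: reserves +¥138B, deposits +¥138B.
Discount-window repayment ¥25 billion: reserves −¥25B, deposits 0.
Government spending ¥152.5 billion: reserves +¥152.5B, deposits +¥152.5B.
OMO purchase (from banks) ¥13 billion: reserves +¥13B, deposits 0.
Totals: Δreserves = +¥278.5B, Δdeposits = +¥290.5B.
Δrequired reserves = 5% × +¥290.5B = +¥14.525B.
Δexcess reserves = Δreserves − Δrequired = +¥278.5B − (+¥14.525B) = +¥263.975 billion.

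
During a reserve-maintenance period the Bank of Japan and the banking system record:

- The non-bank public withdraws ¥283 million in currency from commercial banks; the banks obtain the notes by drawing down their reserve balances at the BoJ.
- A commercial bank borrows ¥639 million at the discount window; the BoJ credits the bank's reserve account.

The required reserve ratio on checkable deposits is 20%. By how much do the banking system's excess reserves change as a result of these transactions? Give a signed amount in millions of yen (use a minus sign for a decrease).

+¥412.6 million

Currency withdrawal ¥283 million: reserves −¥283M, deposits −¥283M.
Discount-window loan ¥639 million: reserves +¥639M, deposits 0.
Totals: Δreserves = +¥356M, Δdeposits = −¥283M.
Δrequired reserves = 20% × −¥283M = −¥56.6M.
Δexcess reserves = Δreserves − Δrequired = +¥356M − (−¥56.6M) = +¥412.6 million.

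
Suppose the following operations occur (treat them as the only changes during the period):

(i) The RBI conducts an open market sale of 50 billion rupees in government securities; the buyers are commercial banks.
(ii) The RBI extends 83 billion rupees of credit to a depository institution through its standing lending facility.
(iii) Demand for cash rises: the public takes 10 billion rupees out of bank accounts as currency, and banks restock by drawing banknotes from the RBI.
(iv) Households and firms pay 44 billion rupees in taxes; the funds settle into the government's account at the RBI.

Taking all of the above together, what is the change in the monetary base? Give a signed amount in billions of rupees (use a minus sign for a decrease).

-11 billion

OMO sale (to banks) 50 billion rupees: RBI balance sheet contracts → −50B.
Discount-window loan 83 billion rupees: RBI balance sheet expands → +83B.
Currency withdrawal 10 billion rupees: just a shift between currency and reserves — both are base money → 0.
Government account inflow 44 billion rupees: reserves shift to a non-base liability → −44B.
Net: −50 + 83 + 0 − 44 = -11 billion.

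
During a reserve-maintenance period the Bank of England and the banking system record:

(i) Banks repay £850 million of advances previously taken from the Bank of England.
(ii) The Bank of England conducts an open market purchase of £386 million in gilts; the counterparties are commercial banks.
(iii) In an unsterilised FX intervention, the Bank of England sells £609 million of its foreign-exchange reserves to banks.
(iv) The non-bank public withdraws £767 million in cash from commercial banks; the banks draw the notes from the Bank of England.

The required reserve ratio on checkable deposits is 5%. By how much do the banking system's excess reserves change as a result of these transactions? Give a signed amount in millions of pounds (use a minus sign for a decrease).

-£1801.65 million

Discount-window repayment £850 million: reserves −£850M, deposits 0.
OMO purchase (from banks) £386 million: reserves +£386M, deposits 0.
FX sale £609 million: reserves −£609M, deposits 0.
Currency withdrawal £767 million: reserves −£767M, deposits −£767M.
Totals: Δreserves = −£1840M, Δdeposits = −£767M.
Δrequired reserves = 5% × −£767M = −£38.35M.
Δexcess reserves = Δreserves − Δrequired = −£1840M − (−£38.35M) = -£1801.65 million.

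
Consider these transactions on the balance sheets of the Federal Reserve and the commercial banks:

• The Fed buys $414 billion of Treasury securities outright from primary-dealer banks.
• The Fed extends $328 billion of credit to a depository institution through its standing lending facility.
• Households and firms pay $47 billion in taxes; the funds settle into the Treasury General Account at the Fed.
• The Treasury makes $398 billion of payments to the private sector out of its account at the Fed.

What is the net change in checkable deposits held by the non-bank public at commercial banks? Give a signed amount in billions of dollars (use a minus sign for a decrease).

+$351 billion

Fed balance sheet:
  Assets:      Securities +$414B, Loans to banks +$328B
  Liabilities: Bank reserves +$1093B, Government deposits −$351B
Commercial banking system:
  Assets:      Reserves at CB +$1093B, Securities −$414B
  Liabilities: Checkable deposits +$351B, Borrowings from CB +$328B
So the change in checkable deposits held by the non-bank public at commercial banks is +$351 billion.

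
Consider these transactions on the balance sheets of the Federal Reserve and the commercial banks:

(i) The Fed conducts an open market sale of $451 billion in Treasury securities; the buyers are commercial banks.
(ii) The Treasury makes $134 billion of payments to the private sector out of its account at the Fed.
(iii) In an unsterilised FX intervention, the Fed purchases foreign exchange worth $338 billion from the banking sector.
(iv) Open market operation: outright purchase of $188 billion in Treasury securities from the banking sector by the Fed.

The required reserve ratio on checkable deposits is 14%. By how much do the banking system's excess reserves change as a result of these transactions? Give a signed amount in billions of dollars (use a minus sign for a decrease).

+$190.24 billion

OMO sale (to banks) $451 billion: reserves −$451B, deposits 0.
Government spending $134 billion: reserves +$134B, deposits +$134B.
FX purchase $338 billion: reserves +$338B, deposits 0.
OMO purchase (from banks) $188 billion: reserves +$188B, deposits 0.
Totals: Δreserves = +$209B, Δdeposits = +$134B.
Δrequired reserves = 14% × +$134B = +$18.76B.
Δexcess reserves = Δreserves − Δrequired = +$209B − (+$18.76B) = +$190.24 billion.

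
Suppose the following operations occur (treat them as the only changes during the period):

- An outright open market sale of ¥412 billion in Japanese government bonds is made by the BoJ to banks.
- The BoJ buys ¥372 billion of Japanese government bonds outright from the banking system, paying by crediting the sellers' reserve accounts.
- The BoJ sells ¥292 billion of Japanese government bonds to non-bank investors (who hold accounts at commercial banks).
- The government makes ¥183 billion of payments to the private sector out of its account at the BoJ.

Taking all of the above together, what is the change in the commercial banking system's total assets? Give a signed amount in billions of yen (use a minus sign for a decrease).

BoJ balance sheet:
  Assets:      Securities −¥332B
  Liabilities: Bank reserves −¥149B, Government deposits −¥183B
Commercial banking system:
  Assets:      Reserves at CB −¥149B, Securities +¥40B
  Liabilities: Checkable deposits −¥109B
Change in total bank assets = -¥109 billion.

-¥109 billion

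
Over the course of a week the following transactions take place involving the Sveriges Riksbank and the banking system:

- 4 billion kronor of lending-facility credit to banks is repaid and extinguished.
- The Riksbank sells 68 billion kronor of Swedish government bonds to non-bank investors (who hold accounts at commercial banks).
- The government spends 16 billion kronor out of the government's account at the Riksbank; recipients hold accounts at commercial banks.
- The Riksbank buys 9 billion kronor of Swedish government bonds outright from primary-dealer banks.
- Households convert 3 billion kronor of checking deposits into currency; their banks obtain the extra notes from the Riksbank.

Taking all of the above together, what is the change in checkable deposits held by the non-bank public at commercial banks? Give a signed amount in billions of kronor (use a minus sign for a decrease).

Discount-window repayment 4 billion kronor: the counterparty is a bank, so public deposits are unchanged → 0.
Asset sale (to non-banks) 68 billion kronor: non-bank counterparties' bank balances fall → −68B.
Government spending 16 billion kronor: non-bank counterparties' bank balances rise → +16B.
OMO purchase (from banks) 9 billion kronor: the counterparty is a bank, so public deposits are unchanged → 0.
Currency withdrawal 3 billion kronor: non-bank counterparties' bank balances fall → −3B.
Net: 0 − 68 + 16 + 0 − 3 = -55 billion.

-55 billion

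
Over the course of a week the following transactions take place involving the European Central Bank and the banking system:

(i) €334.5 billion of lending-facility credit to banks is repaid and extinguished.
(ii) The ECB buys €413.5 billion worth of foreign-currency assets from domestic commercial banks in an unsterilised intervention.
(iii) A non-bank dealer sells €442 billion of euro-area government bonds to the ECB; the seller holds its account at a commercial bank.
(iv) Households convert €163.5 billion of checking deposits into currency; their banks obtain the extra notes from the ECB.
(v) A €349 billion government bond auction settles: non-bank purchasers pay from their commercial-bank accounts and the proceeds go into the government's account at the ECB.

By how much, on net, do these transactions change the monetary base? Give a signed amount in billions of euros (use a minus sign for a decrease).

+€172 billion

Discount-window repayment €334.5 billion: ECB balance sheet contracts → −€334.5B.
FX purchase €413.5 billion: ECB balance sheet expands → +€413.5B.
Asset purchase (from non-banks) €442 billion: ECB balance sheet expands → +€442B.
Currency withdrawal €163.5 billion: just a shift between currency and reserves — both are base money → 0.
Government account inflow €349 billion: reserves shift to a non-base liability → −€349B.
Net: −334.5 + 413.5 + 442 + 0 − 349 = +€172 billion.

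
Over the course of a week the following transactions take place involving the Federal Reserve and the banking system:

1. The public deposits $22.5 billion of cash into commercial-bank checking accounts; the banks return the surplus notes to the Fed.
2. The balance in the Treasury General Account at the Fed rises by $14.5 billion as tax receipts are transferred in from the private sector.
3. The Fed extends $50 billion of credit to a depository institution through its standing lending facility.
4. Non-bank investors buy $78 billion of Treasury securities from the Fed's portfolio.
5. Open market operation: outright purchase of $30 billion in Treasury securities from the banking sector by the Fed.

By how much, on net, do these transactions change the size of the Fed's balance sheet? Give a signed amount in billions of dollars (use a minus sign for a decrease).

Currency deposit $22.5 billion: only the composition of liabilities changes → 0.
Government account inflow $14.5 billion: only the composition of liabilities changes → 0.
Discount-window loan $50 billion: a Fed asset is acquired → +$50B.
Asset sale (to non-banks) $78 billion: a Fed asset is shed → −$78B.
OMO purchase (from banks) $30 billion: a Fed asset is acquired → +$30B.
Net: 0 + 0 + 50 − 78 + 30 = +$2 billion.

+$2 billion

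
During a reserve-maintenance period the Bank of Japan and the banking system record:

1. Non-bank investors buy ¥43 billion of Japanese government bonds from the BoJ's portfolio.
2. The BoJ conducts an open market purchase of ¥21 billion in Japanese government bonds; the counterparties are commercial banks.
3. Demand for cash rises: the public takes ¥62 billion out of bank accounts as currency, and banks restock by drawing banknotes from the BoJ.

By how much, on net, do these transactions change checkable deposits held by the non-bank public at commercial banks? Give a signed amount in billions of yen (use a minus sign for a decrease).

BoJ balance sheet:
  Assets:      Securities −¥22B
  Liabilities: Bank reserves −¥84B, Currency in circulation +¥62B
Commercial banking system:
  Assets:      Reserves at CB −¥84B, Securities −¥21B
  Liabilities: Checkable deposits −¥105B
So the change in checkable deposits held by the non-bank public at commercial banks is -¥105 billion.

-¥105 billion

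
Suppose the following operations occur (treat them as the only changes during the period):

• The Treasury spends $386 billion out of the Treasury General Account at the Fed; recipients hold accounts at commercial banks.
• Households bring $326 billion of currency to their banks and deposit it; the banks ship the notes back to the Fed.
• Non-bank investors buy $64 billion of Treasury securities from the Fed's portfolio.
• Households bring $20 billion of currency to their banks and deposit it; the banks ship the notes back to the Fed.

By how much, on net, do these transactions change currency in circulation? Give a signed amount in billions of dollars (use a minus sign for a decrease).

Fed balance sheet:
  Assets:      Securities −$64B
  Liabilities: Bank reserves +$668B, Currency in circulation −$346B, Government deposits −$386B
So the change in currency in circulation is -$346 billion.

-$346 billion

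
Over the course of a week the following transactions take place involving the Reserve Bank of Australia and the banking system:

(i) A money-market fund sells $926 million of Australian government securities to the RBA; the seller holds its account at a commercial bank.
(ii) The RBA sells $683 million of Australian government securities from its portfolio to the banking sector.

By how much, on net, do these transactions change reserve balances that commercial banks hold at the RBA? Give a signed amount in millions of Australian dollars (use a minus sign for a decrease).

+$243 million

Asset purchase (from non-banks) $926 million: the RBA pays by crediting reserve accounts → +$926M.
OMO sale (to banks) $683 million: the buying banks pay out of their reserve balances → −$683M.
Net: 926 − 683 = +$243 million.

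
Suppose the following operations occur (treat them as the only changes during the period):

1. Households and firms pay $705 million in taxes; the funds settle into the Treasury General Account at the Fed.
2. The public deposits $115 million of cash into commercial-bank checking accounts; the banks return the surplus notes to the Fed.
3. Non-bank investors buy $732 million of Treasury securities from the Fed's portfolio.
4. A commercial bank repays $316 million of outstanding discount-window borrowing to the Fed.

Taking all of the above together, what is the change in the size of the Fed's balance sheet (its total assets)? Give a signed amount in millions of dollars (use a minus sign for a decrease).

Government account inflow $705 million: only the composition of liabilities changes → 0.
Currency deposit $115 million: only the composition of liabilities changes → 0.
Asset sale (to non-banks) $732 million: a Fed asset is shed → −$732M.
Discount-window repayment $316 million: a Fed asset is shed → −$316M.
Net: 0 + 0 − 732 − 316 = -$1048 million.

-$1048 million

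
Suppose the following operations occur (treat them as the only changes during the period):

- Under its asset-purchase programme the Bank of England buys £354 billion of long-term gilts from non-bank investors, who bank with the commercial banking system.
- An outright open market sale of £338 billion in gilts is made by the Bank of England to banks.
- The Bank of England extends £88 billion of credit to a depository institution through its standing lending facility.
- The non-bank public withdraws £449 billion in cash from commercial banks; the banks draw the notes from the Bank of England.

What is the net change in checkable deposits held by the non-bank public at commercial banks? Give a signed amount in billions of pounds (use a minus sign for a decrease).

-£95 billion

Bank of England balance sheet:
  Assets:      Securities +£16B, Loans to banks +£88B
  Liabilities: Bank reserves −£345B, Currency in circulation +£449B
Commercial banking system:
  Assets:      Reserves at CB −£345B, Securities +£338B
  Liabilities: Checkable deposits −£95B, Borrowings from CB +£88B
So the change in checkable deposits held by the non-bank public at commercial banks is -£95 billion.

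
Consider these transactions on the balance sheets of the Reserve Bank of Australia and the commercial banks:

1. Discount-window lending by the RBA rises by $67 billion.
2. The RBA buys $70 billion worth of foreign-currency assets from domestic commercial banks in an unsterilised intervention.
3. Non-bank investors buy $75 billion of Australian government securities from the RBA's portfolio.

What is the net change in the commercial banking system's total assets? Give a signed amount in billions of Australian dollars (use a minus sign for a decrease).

Discount-window loan $67 billion: bank balance sheets expand → +$67B.
FX purchase $70 billion: just an asset swap on bank balance sheets → 0.
Asset sale (to non-banks) $75 billion: bank balance sheets shrink → −$75B.
Net: 67 + 0 − 75 = -$8 billion.

-$8 billion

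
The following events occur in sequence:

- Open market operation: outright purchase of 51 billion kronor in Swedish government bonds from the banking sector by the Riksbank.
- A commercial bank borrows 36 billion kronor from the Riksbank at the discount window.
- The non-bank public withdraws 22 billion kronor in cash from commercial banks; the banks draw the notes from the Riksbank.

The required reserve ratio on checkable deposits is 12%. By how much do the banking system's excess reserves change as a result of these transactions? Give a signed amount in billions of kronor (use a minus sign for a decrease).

OMO purchase (from banks) 51 billion kronor: reserves +51B, deposits 0.
Discount-window loan 36 billion kronor: reserves +36B, deposits 0.
Currency withdrawal 22 billion kronor: reserves −22B, deposits −22B.
Totals: Δreserves = +65B, Δdeposits = −22B.
Δrequired reserves = 12% × −22B = −2.64B.
Δexcess reserves = Δreserves − Δrequired = +65B − (−2.64B) = +67.64 billion.

+67.64 billion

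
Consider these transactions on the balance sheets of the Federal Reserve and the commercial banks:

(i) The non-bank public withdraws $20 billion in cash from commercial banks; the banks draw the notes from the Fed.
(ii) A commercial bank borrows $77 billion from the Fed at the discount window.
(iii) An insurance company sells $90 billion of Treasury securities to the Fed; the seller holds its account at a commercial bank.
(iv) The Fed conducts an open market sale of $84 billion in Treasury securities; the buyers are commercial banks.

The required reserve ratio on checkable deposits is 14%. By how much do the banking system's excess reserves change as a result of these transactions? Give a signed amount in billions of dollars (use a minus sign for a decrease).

+$53.2 billion

Currency withdrawal $20 billion: reserves −$20B, deposits −$20B.
Discount-window loan $77 billion: reserves +$77B, deposits 0.
Asset purchase (from non-banks) $90 billion: reserves +$90B, deposits +$90B.
OMO sale (to banks) $84 billion: reserves −$84B, deposits 0.
Totals: Δreserves = +$63B, Δdeposits = +$70B.
Δrequired reserves = 14% × +$70B = +$9.8B.
Δexcess reserves = Δreserves − Δrequired = +$63B − (+$9.8B) = +$53.2 billion.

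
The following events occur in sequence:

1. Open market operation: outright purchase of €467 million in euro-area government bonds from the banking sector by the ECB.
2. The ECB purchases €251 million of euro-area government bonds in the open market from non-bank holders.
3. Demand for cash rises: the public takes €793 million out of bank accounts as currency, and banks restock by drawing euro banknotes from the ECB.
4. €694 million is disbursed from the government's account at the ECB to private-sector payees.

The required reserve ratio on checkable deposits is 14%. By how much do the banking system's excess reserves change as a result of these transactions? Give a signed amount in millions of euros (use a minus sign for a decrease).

OMO purchase (from banks) €467 million: reserves +€467M, deposits 0.
Asset purchase (from non-banks) €251 million: reserves +€251M, deposits +€251M.
Currency withdrawal €793 million: reserves −€793M, deposits −€793M.
Government spending €694 million: reserves +€694M, deposits +€694M.
Totals: Δreserves = +€619M, Δdeposits = +€152M.
Δrequired reserves = 14% × +€152M = +€21.28M.
Δexcess reserves = Δreserves − Δrequired = +€619M − (+€21.28M) = +€597.72 million.

+€597.72 million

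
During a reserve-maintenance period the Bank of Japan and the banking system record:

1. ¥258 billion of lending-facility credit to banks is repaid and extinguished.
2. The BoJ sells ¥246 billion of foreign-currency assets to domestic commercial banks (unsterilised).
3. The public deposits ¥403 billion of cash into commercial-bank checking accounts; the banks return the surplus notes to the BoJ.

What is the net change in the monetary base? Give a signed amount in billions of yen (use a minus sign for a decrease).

Discount-window repayment ¥258 billion: BoJ balance sheet contracts → −¥258B.
FX sale ¥246 billion: BoJ balance sheet contracts → −¥246B.
Currency deposit ¥403 billion: just a shift between currency and reserves — both are base money → 0.
Net: −258 − 246 + 0 = -¥504 billion.

-¥504 billion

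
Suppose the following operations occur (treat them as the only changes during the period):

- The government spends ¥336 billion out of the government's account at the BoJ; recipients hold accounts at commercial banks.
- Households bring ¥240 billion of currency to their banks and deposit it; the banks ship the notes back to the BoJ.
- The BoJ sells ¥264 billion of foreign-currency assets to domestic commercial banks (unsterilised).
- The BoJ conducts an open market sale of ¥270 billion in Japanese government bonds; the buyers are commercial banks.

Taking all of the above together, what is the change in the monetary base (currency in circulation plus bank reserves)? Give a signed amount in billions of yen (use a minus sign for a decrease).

-¥198 billion

BoJ balance sheet:
  Assets:      Securities −¥270B, Foreign assets −¥264B
  Liabilities: Bank reserves +¥42B, Currency in circulation −¥240B, Government deposits −¥336B
Commercial banking system:
  Assets:      Reserves at CB +¥42B, Securities +¥270B, Foreign assets +¥264B
  Liabilities: Checkable deposits +¥576B
Monetary base = currency + reserves: −¥240B + (+¥42B) = -¥198 billion.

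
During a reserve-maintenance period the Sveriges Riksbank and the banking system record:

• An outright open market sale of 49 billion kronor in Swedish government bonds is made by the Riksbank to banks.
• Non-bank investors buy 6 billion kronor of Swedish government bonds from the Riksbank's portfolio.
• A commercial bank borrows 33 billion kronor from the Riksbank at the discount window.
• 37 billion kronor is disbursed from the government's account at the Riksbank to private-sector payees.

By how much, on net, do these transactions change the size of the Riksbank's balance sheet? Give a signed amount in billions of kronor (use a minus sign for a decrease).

Riksbank balance sheet:
  Assets:      Securities −55B, Loans to banks +33B
  Liabilities: Bank reserves +15B, Government deposits −37B
Change in total Riksbank assets = -22 billion.

-22 billion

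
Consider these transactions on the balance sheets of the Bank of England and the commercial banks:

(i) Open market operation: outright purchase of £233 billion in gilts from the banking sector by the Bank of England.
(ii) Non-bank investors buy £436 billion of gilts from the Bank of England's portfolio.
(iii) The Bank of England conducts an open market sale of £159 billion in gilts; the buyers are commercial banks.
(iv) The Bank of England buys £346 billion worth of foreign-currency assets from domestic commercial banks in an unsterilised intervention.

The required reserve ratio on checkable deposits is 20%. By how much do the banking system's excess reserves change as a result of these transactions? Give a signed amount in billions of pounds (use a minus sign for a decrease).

OMO purchase (from banks) £233 billion: reserves +£233B, deposits 0.
Asset sale (to non-banks) £436 billion: reserves −£436B, deposits −£436B.
OMO sale (to banks) £159 billion: reserves −£159B, deposits 0.
FX purchase £346 billion: reserves +£346B, deposits 0.
Totals: Δreserves = −£16B, Δdeposits = −£436B.
Δrequired reserves = 20% × −£436B = −£87.2B.
Δexcess reserves = Δreserves − Δrequired = −£16B − (−£87.2B) = +£71.2 billion.

+£71.2 billion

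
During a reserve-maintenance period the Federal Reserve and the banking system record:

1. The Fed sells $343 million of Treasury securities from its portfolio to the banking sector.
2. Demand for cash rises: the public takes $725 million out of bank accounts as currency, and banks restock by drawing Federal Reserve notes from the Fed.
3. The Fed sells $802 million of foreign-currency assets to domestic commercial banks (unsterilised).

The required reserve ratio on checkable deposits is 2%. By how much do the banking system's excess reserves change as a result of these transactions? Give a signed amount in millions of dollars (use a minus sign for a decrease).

-$1855.5 million

OMO sale (to banks) $343 million: reserves −$343M, deposits 0.
Currency withdrawal $725 million: reserves −$725M, deposits −$725M.
FX sale $802 million: reserves −$802M, deposits 0.
Totals: Δreserves = −$1870M, Δdeposits = −$725M.
Δrequired reserves = 2% × −$725M = −$14.5M.
Δexcess reserves = Δreserves − Δrequired = −$1870M − (−$14.5M) = -$1855.5 million.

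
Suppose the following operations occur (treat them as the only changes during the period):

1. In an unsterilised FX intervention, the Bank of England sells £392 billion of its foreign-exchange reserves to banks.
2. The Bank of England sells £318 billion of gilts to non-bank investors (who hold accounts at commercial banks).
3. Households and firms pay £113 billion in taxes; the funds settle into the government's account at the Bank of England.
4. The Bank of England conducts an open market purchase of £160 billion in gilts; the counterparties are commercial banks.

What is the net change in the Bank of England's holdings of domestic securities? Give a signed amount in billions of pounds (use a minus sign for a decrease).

FX sale £392 billion: the Bank of England's securities portfolio is untouched → 0.
Asset sale (to non-banks) £318 billion: securities removed from the Bank of England's portfolio → −£318B.
Government account inflow £113 billion: the Bank of England's securities portfolio is untouched → 0.
OMO purchase (from banks) £160 billion: securities added to the Bank of England's portfolio → +£160B.
Net: 0 − 318 + 0 + 160 = -£158 billion.

-£158 billion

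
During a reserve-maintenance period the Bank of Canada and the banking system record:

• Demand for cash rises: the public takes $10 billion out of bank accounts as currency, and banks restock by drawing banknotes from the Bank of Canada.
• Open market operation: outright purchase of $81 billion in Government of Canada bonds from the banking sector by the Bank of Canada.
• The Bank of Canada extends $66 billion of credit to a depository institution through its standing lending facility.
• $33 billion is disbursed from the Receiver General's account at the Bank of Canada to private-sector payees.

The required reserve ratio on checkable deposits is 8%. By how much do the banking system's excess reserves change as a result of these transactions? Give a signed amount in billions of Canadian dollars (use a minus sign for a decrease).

Currency withdrawal $10 billion: reserves −$10B, deposits −$10B.
OMO purchase (from banks) $81 billion: reserves +$81B, deposits 0.
Discount-window loan $66 billion: reserves +$66B, deposits 0.
Government spending $33 billion: reserves +$33B, deposits +$33B.
Totals: Δreserves = +$170B, Δdeposits = +$23B.
Δrequired reserves = 8% × +$23B = +$1.84B.
Δexcess reserves = Δreserves − Δrequired = +$170B − (+$1.84B) = +$168.16 billion.

+$168.16 billion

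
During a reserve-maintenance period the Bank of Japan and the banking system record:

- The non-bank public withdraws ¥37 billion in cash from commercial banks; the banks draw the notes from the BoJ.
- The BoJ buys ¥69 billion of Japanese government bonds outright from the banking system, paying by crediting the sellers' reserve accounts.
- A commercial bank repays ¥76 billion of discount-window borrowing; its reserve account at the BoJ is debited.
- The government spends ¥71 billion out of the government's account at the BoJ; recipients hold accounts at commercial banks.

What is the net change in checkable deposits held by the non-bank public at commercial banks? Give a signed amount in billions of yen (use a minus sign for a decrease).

BoJ balance sheet:
  Assets:      Securities +¥69B, Loans to banks −¥76B
  Liabilities: Bank reserves +¥27B, Currency in circulation +¥37B, Government deposits −¥71B
Commercial banking system:
  Assets:      Reserves at CB +¥27B, Securities −¥69B
  Liabilities: Checkable deposits +¥34B, Borrowings from CB −¥76B
So the change in checkable deposits held by the non-bank public at commercial banks is +¥34 billion.

+¥34 billion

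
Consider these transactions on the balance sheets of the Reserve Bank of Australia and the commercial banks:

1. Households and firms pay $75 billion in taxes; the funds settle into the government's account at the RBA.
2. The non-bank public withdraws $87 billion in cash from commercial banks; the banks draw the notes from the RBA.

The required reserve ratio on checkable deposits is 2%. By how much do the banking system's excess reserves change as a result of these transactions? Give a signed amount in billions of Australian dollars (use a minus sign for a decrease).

-$158.76 billion

Government account inflow $75 billion: reserves −$75B, deposits −$75B.
Currency withdrawal $87 billion: reserves −$87B, deposits −$87B.
Totals: Δreserves = −$162B, Δdeposits = −$162B.
Δrequired reserves = 2% × −$162B = −$3.24B.
Δexcess reserves = Δreserves − Δrequired = −$162B − (−$3.24B) = -$158.76 billion.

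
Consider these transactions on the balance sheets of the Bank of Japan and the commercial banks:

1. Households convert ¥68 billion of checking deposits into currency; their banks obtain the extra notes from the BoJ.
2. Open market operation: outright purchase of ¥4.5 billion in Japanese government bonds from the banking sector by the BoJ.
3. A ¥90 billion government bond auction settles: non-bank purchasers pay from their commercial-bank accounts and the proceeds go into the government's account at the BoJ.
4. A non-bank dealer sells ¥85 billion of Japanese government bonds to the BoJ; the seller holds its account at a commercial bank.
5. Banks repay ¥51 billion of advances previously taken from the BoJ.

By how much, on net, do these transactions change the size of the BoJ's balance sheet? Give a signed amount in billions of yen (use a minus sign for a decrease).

+¥38.5 billion

BoJ balance sheet:
  Assets:      Securities +¥89.5B, Loans to banks −¥51B
  Liabilities: Bank reserves −¥119.5B, Currency in circulation +¥68B, Government deposits +¥90B
Change in total BoJ assets = +¥38.5 billion.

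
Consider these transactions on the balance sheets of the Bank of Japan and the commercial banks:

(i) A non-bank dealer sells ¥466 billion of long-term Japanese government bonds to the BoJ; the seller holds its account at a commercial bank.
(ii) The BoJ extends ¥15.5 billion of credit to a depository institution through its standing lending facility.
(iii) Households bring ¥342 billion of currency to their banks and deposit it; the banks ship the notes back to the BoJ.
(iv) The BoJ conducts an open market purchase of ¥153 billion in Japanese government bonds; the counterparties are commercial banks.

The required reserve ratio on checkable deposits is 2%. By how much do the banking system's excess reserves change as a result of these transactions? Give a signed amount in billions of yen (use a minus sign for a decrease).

+¥960.34 billion

Asset purchase (from non-banks) ¥466 billion: reserves +¥466B, deposits +¥466B.
Discount-window loan ¥15.5 billion: reserves +¥15.5B, deposits 0.
Currency deposit ¥342 billion: reserves +¥342B, deposits +¥342B.
OMO purchase (from banks) ¥153 billion: reserves +¥153B, deposits 0.
Totals: Δreserves = +¥976.5B, Δdeposits = +¥808B.
Δrequired reserves = 2% × +¥808B = +¥16.16B.
Δexcess reserves = Δreserves − Δrequired = +¥976.5B − (+¥16.16B) = +¥960.34 billion.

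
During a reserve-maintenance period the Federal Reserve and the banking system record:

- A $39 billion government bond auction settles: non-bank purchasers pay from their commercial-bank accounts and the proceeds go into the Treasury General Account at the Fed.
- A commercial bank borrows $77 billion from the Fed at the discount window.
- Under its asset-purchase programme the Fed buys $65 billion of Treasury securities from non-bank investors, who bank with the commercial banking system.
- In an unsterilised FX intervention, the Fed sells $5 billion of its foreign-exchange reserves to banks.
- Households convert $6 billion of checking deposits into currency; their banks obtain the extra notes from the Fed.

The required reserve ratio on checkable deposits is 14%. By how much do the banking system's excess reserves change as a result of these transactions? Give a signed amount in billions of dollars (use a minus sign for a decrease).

+$89.2 billion

Government account inflow $39 billion: reserves −$39B, deposits −$39B.
Discount-window loan $77 billion: reserves +$77B, deposits 0.
Asset purchase (from non-banks) $65 billion: reserves +$65B, deposits +$65B.
FX sale $5 billion: reserves −$5B, deposits 0.
Currency withdrawal $6 billion: reserves −$6B, deposits −$6B.
Totals: Δreserves = +$92B, Δdeposits = +$20B.
Δrequired reserves = 14% × +$20B = +$2.8B.
Δexcess reserves = Δreserves − Δrequired = +$92B − (+$2.8B) = +$89.2 billion.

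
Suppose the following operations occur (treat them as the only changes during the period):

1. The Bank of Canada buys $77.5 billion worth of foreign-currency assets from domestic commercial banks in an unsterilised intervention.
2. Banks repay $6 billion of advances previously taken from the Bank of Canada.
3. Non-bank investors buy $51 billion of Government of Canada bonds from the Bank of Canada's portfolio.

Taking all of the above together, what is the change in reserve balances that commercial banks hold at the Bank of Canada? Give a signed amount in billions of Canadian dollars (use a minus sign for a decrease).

FX purchase $77.5 billion: the Bank of Canada pays by crediting reserve accounts → +$77.5B.
Discount-window repayment $6 billion: repayment is debited from reserves → −$6B.
Asset sale (to non-banks) $51 billion: the non-bank buyers' banks settle from reserves → −$51B.
Net: 77.5 − 6 − 51 = +$20.5 billion.

+$20.5 billion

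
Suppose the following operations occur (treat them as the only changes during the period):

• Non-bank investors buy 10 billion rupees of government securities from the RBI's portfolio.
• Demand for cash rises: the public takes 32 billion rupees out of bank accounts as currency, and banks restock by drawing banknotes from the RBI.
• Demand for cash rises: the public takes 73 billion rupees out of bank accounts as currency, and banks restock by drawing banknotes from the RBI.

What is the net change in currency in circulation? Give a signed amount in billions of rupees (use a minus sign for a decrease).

+105 billion

Asset sale (to non-banks) 10 billion rupees: no currency enters or leaves circulation → 0.
Currency withdrawal 32 billion rupees: notes leave the central bank → +32B.
Currency withdrawal 73 billion rupees: notes leave the central bank → +73B.
Net: 0 + 32 + 73 = +105 billion.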